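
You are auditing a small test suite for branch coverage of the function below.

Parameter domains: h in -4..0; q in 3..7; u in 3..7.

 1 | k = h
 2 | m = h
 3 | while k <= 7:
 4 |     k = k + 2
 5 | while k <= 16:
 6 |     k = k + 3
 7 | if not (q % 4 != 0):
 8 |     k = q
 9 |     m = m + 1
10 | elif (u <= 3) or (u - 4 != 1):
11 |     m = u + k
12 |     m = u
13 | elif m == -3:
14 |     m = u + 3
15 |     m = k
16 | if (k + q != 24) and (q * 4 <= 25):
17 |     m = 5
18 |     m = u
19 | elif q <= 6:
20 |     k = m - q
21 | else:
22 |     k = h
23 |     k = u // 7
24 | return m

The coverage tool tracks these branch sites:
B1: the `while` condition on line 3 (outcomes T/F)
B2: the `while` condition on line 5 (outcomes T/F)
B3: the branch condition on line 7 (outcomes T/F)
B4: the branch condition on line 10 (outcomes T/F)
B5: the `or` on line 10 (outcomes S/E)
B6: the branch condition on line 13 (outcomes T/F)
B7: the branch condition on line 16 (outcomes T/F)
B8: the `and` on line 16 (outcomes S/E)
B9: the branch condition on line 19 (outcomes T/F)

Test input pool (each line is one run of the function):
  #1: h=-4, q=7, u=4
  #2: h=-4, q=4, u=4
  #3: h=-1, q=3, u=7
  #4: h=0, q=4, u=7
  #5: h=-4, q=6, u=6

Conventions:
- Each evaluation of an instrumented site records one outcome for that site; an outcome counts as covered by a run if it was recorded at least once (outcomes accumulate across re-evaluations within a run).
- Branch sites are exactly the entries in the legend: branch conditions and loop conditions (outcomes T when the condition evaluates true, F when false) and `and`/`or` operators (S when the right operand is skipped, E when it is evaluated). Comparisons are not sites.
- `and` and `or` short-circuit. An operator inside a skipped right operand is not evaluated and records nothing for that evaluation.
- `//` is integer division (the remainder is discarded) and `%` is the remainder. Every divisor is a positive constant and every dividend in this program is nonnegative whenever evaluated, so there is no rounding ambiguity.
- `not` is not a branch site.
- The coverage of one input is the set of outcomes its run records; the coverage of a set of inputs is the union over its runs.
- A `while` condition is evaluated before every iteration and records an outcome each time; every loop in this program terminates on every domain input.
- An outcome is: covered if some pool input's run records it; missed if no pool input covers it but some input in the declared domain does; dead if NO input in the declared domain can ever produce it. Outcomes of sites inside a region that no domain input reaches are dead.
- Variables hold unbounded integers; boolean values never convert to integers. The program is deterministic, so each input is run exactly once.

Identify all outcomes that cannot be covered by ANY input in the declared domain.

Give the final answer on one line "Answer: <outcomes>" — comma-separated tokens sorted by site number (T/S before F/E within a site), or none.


exhaustive pass over the 125-input domain:
  reachable outcomes have witnesses, e.g. B1=T (e.g. h=-4, q=3, u=3), B1=F (e.g. h=-4, q=3, u=3), B2=T (e.g. h=-4, q=3, u=3), B2=F (e.g. h=-4, q=3, u=3)
Answer: none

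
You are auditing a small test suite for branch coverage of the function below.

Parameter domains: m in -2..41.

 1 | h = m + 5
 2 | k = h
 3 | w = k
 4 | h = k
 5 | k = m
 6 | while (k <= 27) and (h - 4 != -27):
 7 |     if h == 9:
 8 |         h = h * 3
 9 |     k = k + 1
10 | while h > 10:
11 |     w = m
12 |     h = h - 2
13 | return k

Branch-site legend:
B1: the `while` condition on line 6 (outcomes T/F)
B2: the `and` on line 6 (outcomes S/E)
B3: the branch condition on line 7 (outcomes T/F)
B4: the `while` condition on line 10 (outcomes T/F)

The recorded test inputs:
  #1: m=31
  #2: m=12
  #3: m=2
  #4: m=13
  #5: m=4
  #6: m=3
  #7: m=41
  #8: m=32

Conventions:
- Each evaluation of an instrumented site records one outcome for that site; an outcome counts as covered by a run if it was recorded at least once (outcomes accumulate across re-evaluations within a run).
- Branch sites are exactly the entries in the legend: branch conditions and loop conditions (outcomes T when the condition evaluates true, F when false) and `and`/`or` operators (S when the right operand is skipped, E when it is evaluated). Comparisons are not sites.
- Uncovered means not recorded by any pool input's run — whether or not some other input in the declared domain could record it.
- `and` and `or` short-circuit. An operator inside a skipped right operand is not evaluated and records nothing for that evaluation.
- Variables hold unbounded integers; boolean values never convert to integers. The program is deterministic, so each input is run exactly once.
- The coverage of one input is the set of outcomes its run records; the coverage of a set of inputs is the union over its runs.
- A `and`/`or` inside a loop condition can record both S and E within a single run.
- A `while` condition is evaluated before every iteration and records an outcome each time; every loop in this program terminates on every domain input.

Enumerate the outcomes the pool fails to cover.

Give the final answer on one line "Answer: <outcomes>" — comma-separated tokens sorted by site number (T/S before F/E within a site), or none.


run #1 (m=31) records B1=F, B2=S, B4=T, B4=F
run #2 (m=12) records B1=T, B1=F, B2=S, B2=E, B3=F, B4=T, B4=F
run #3 (m=2) records B1=T, B1=F, B2=S, B2=E, B3=F, B4=F
run #4 (m=13) records B1=T, B1=F, B2=S, B2=E, B3=F, B4=T, B4=F
run #5 (m=4) records B1=T, B1=F, B2=S, B2=E, B3=T, B3=F, B4=T, B4=F
run #6 (m=3) records B1=T, B1=F, B2=S, B2=E, B3=F, B4=F
run #7 (m=41) records B1=F, B2=S, B4=T, B4=F
run #8 (m=32) records B1=F, B2=S, B4=T, B4=F
union over the pool: B1=T, B1=F, B2=S, B2=E, B3=T, B3=F, B4=T, B4=F
uncovered (0 of 8): none
Answer: none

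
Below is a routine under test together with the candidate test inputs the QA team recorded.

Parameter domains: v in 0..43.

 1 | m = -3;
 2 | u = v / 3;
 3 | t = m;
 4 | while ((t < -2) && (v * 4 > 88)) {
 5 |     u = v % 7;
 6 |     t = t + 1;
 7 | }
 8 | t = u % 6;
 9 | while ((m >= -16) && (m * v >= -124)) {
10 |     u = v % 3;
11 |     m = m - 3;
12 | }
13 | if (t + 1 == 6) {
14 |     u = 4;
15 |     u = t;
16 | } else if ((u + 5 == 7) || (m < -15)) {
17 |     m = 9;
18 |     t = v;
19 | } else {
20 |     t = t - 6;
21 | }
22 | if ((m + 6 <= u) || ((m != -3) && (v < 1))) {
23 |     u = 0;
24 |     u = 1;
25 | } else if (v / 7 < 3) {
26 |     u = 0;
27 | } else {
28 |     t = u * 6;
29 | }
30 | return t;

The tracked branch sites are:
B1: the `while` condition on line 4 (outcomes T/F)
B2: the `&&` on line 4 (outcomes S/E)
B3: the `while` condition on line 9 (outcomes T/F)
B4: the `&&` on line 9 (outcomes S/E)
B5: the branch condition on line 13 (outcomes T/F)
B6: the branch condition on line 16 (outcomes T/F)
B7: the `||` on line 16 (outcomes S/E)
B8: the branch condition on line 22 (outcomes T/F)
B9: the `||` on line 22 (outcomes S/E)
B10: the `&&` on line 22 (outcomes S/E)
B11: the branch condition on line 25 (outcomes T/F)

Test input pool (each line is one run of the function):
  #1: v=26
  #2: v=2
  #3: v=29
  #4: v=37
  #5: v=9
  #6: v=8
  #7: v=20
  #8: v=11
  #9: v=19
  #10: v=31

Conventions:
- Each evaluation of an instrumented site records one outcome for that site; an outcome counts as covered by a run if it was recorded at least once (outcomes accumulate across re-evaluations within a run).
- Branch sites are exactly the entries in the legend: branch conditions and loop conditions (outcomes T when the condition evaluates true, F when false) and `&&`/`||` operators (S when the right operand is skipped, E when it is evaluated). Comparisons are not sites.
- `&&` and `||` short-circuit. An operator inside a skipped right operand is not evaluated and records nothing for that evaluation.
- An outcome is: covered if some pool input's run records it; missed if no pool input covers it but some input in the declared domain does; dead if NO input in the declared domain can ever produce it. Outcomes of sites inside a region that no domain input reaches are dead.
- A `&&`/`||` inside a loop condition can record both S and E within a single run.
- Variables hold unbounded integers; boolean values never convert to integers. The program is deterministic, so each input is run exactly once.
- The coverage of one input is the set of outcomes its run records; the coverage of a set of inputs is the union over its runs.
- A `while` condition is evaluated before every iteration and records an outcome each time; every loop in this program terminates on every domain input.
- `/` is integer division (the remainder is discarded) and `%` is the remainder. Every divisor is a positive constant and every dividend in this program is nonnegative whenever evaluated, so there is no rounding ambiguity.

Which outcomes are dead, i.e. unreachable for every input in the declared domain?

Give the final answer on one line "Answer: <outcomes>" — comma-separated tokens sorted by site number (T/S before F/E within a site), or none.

running all 44 domain inputs and tallying outcomes:
  reachable outcomes have witnesses, e.g. B1=T (e.g. v=23), B1=F (e.g. v=0), B2=S (e.g. v=23), B2=E (e.g. v=0)

Answer: none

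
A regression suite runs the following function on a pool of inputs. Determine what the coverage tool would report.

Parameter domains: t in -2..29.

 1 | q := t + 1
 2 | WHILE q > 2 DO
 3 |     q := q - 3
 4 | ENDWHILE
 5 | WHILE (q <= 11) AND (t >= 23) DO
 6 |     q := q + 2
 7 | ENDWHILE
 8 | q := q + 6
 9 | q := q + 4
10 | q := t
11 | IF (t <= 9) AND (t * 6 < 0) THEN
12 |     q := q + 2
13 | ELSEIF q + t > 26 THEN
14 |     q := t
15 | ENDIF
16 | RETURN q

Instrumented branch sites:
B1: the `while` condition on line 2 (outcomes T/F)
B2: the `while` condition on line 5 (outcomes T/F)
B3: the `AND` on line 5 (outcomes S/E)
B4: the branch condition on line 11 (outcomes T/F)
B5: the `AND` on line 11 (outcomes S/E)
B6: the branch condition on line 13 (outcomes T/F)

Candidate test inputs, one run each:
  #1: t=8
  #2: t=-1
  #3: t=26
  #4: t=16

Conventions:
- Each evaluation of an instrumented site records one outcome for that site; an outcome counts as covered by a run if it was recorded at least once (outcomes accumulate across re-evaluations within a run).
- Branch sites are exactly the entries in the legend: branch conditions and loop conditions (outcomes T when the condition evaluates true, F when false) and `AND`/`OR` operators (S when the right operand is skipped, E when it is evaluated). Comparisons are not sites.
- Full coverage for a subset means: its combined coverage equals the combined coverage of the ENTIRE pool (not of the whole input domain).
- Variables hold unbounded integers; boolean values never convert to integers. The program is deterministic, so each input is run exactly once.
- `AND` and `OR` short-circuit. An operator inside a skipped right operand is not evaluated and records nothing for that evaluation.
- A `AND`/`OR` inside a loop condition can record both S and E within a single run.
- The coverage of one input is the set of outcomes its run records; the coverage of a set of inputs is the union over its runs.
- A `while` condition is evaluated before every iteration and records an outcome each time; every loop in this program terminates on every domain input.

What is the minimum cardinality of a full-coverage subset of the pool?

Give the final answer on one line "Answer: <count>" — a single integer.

input #1, t=8: outcomes B1=T, B1=F, B2=F, B3=E, B4=F, B5=E, B6=F
input #2, t=-1: outcomes B1=F, B2=F, B3=E, B4=T, B5=E
input #3, t=26: outcomes B1=T, B1=F, B2=T, B2=F, B3=S, B3=E, B4=F, B5=S, B6=T
input #4, t=16: outcomes B1=T, B1=F, B2=F, B3=E, B4=F, B5=S, B6=T
pool-wide coverage (12 outcomes): B1=T, B1=F, B2=T, B2=F, B3=S, B3=E, B4=T, B4=F, B5=S, B5=E, B6=T, B6=F
every size-1 subset falls short of the 12 outcomes (best: 9/12)
every size-2 subset falls short of the 12 outcomes (best: 11/12)
at size 3, {1, 2, 3} reaches all 12 outcomes; every lexicographically earlier size-3 subset fails

Answer: 3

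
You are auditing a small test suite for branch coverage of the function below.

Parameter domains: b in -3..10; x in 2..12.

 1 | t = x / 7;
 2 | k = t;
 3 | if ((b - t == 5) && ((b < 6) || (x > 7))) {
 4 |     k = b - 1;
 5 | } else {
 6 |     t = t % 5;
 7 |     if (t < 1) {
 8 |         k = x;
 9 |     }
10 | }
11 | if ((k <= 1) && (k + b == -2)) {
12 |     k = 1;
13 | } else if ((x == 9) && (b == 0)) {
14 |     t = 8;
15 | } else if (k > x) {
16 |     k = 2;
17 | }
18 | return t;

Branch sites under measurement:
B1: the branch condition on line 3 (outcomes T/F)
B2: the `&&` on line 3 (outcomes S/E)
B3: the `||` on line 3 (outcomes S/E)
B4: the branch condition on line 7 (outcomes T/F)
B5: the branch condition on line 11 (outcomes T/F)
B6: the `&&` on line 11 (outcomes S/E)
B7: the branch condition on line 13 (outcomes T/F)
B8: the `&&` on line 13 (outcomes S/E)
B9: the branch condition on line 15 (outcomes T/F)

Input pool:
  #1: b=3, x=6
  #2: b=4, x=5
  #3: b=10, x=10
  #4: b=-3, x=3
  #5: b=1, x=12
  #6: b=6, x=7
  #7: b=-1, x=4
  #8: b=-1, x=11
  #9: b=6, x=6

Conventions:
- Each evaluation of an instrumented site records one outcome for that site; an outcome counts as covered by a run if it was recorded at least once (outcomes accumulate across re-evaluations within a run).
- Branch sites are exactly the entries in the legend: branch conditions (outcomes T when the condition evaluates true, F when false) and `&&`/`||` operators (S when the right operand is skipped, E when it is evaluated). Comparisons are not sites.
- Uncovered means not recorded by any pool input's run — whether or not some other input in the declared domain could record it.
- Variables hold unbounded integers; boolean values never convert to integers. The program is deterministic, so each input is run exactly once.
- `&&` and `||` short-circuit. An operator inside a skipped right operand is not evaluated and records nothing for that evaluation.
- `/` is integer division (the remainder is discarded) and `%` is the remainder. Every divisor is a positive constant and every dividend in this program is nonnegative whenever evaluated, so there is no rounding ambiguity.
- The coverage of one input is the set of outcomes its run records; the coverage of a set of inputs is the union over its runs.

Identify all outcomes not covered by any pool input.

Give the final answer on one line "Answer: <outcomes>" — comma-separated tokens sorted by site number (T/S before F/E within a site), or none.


run #1 (b=3, x=6) records B1=F, B2=S, B4=T, B5=F, B6=S, B7=F, B8=S, B9=F
run #2 (b=4, x=5) records B1=F, B2=S, B4=T, B5=F, B6=S, B7=F, B8=S, B9=F
run #3 (b=10, x=10) records B1=F, B2=S, B4=F, B5=F, B6=E, B7=F, B8=S, B9=F
run #4 (b=-3, x=3) records B1=F, B2=S, B4=T, B5=F, B6=S, B7=F, B8=S, B9=F
run #5 (b=1, x=12) records B1=F, B2=S, B4=F, B5=F, B6=E, B7=F, B8=S, B9=F
run #6 (b=6, x=7) records B1=F, B2=E, B3=E, B4=F, B5=F, B6=E, B7=F, B8=S, B9=F
run #7 (b=-1, x=4) records B1=F, B2=S, B4=T, B5=F, B6=S, B7=F, B8=S, B9=F
run #8 (b=-1, x=11) records B1=F, B2=S, B4=F, B5=F, B6=E, B7=F, B8=S, B9=F
run #9 (b=6, x=6) records B1=F, B2=S, B4=T, B5=F, B6=S, B7=F, B8=S, B9=F
union over the pool: B1=F, B2=S, B2=E, B3=E, B4=T, B4=F, B5=F, B6=S, B6=E, B7=F, B8=S, B9=F
uncovered (6 of 18): B1=T, B3=S, B5=T, B7=T, B8=E, B9=T
Answer: B1=T, B3=S, B5=T, B7=T, B8=E, B9=T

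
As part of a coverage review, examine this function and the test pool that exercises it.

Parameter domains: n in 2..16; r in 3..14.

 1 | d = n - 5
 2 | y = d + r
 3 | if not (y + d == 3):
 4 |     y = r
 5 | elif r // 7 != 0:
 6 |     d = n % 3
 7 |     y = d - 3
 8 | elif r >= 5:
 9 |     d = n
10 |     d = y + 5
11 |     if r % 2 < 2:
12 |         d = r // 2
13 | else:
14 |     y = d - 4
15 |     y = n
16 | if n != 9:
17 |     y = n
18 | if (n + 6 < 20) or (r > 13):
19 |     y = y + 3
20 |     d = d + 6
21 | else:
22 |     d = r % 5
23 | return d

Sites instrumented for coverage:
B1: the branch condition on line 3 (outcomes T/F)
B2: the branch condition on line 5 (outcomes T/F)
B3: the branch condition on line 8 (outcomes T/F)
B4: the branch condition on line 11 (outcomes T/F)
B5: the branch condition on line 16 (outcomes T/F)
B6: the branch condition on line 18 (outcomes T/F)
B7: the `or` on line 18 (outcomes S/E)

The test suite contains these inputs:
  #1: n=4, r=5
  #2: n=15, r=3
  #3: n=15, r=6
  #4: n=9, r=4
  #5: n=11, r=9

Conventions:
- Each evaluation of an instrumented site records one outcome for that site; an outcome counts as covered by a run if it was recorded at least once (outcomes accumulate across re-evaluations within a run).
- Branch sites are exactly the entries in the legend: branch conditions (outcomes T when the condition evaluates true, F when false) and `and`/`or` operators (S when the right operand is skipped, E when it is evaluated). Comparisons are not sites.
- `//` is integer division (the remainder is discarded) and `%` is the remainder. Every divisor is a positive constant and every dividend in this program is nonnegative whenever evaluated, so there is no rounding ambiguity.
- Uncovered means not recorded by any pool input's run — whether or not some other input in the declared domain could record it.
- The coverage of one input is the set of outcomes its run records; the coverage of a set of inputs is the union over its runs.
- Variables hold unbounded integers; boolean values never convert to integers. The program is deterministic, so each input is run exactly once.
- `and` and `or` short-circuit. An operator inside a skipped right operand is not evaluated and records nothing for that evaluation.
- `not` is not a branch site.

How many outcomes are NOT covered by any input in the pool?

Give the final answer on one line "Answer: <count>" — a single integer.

test 1 (n=4, r=5) hits B1=F, B2=F, B3=T, B4=T, B5=T, B6=T, B7=S
test 2 (n=15, r=3) hits B1=T, B5=T, B6=F, B7=E
test 3 (n=15, r=6) hits B1=T, B5=T, B6=F, B7=E
test 4 (n=9, r=4) hits B1=T, B5=F, B6=T, B7=S
test 5 (n=11, r=9) hits B1=T, B5=T, B6=T, B7=S
union over the pool: B1=T, B1=F, B2=F, B3=T, B4=T, B5=T, B5=F, B6=T, B6=F, B7=S, B7=E
uncovered (3 of 14): B2=T, B3=F, B4=F

Answer: 3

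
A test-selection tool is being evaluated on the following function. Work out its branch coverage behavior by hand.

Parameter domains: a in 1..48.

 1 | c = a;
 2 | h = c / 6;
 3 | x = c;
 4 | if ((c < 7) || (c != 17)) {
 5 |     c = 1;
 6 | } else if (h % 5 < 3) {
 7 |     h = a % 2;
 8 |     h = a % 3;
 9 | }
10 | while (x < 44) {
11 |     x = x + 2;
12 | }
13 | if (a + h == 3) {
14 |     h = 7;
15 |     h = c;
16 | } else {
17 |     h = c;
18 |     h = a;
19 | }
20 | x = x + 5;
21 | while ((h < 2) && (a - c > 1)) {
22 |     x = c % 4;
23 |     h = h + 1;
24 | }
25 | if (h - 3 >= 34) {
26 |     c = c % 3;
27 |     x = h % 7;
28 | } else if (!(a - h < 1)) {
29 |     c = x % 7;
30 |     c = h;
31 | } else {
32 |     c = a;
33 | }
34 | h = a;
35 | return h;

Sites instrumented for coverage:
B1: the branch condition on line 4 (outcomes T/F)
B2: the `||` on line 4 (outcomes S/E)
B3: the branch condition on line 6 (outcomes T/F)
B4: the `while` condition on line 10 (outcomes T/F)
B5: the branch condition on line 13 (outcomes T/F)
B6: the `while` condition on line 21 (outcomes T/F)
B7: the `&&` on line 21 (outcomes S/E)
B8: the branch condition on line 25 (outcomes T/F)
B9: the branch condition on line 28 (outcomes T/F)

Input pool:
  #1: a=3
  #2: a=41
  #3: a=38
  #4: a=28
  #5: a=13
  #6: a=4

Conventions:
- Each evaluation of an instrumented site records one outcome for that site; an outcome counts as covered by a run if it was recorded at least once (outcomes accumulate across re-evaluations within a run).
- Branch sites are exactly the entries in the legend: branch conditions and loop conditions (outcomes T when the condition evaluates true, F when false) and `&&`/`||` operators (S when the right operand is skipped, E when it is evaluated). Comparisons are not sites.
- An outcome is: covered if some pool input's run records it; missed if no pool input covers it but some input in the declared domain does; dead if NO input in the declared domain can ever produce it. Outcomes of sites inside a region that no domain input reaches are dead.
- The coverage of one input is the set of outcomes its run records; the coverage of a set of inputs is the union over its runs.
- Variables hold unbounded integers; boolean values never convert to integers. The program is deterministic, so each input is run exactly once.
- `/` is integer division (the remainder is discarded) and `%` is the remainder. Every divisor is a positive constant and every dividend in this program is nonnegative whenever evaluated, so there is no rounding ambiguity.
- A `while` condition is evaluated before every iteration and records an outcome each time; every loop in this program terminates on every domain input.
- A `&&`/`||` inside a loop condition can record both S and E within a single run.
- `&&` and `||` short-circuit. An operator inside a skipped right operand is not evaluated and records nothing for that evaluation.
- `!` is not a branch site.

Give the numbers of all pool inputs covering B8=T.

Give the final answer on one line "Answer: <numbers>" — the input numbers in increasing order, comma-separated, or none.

input #1 (a=3): does not record B8=T
input #2 (a=41): records B8=T
input #3 (a=38): records B8=T
input #4 (a=28): does not record B8=T
input #5 (a=13): does not record B8=T
input #6 (a=4): does not record B8=T

Answer: 2, 3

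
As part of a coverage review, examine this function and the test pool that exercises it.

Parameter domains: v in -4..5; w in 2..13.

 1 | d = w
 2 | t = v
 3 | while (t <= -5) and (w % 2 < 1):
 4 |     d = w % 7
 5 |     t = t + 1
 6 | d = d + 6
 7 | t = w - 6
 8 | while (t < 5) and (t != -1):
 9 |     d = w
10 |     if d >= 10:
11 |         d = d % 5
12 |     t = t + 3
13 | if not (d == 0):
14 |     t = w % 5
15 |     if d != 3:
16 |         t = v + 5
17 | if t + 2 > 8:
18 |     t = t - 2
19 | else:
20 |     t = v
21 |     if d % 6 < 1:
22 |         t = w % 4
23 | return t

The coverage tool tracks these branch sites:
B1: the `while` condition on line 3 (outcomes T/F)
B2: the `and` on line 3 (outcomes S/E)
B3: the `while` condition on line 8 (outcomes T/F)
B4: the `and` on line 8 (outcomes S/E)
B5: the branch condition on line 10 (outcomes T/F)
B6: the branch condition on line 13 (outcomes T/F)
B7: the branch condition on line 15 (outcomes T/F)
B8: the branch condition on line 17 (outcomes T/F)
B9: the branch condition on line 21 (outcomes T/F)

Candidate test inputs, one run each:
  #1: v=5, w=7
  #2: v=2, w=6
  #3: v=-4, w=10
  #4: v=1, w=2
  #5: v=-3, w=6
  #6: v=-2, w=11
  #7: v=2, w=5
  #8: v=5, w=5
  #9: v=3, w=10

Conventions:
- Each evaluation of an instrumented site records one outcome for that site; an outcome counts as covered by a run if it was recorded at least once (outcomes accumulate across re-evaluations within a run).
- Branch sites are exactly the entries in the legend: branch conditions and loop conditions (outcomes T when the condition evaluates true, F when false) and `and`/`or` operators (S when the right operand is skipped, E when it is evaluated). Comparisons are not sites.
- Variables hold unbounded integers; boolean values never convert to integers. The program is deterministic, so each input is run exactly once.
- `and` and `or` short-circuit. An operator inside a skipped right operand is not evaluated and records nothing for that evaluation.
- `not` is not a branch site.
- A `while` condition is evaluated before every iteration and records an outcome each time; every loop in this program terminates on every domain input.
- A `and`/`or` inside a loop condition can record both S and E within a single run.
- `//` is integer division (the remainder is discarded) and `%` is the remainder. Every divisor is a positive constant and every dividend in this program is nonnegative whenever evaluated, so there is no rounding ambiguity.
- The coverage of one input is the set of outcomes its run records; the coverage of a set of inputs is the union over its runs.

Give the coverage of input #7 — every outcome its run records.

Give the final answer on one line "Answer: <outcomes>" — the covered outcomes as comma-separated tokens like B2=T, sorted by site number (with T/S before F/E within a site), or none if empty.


Tracing the run of input #7 (v=2, w=5):
  B2->S, B1->F, B4->E, B3->F, B6->T, B7->T, B8->T
deduplicating events, the covered set is: B1=F, B2=S, B3=F, B4=E, B6=T, B7=T, B8=T
Answer: B1=F, B2=S, B3=F, B4=E, B6=T, B7=T, B8=T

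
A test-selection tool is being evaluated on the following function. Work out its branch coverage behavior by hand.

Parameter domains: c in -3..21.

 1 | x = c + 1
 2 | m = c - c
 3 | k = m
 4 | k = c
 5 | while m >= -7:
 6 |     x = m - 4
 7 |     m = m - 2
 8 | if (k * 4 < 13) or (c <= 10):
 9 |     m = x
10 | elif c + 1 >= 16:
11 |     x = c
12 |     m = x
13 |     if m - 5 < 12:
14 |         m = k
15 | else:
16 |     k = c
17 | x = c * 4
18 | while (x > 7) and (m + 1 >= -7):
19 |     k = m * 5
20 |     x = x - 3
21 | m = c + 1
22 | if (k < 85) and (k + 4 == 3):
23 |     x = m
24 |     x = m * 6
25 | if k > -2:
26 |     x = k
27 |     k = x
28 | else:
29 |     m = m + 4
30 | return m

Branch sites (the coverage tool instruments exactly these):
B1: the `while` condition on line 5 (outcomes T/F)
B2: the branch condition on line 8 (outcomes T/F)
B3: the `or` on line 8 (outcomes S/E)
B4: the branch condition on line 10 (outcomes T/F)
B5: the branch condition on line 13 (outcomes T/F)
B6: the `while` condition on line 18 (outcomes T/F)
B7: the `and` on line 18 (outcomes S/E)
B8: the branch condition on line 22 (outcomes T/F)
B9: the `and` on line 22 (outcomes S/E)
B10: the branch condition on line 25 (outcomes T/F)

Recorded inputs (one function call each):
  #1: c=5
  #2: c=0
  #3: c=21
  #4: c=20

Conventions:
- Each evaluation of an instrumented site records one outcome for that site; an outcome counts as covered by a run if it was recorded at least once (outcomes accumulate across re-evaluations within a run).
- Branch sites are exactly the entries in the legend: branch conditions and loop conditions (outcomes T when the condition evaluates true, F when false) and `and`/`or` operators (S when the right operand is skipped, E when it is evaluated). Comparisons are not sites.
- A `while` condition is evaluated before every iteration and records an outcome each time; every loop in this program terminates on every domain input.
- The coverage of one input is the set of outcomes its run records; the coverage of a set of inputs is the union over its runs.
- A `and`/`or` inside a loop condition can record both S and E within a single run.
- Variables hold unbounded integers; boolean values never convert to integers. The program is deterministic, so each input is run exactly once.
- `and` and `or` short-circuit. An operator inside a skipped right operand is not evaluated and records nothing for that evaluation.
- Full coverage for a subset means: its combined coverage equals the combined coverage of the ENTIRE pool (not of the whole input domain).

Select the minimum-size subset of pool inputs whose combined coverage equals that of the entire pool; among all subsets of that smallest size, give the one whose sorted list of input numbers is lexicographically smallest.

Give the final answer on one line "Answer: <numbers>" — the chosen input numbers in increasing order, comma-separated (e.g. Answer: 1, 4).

#1 (c=5) -> B1->T, B1->T, B1->T, B1->T, B1->F, B3->E, B2->T, B7->E, B6->F, B9->E, B8->F, B10->T; covered: B1=T, B1=F, B2=T, B3=E, B6=F, B7=E, B8=F, B9=E, B10=T
#2 (c=0) -> B1->T, B1->T, B1->T, B1->T, B1->F, B3->S, B2->T, B7->S, B6->F, B9->E, B8->F, B10->T; covered: B1=T, B1=F, B2=T, B3=S, B6=F, B7=S, B8=F, B9=E, B10=T
#3 (c=21) -> B1->T, B1->T, B1->T, B1->T, B1->F, B3->E, B2->F, B4->T, B5->F, B7->E, B6->T, B7->E, B6->T, B7->E, ...; covered: B1=T, B1=F, B2=F, B3=E, B4=T, B5=F, B6=T, B6=F, B7=S, B7=E, B8=F, B9=S, B10=T
#4 (c=20) -> B1->T, B1->T, B1->T, B1->T, B1->F, B3->E, B2->F, B4->T, B5->F, B7->E, B6->T, B7->E, B6->T, B7->E, ...; covered: B1=T, B1=F, B2=F, B3=E, B4=T, B5=F, B6=T, B6=F, B7=S, B7=E, B8=F, B9=S, B10=T
together the pool reaches 16 outcomes: B1=T, B1=F, B2=T, B2=F, B3=S, B3=E, B4=T, B5=F, B6=T, B6=F, B7=S, B7=E, B8=F, B9=S, B9=E, B10=T
no size-1 subset reaches all 16 outcomes (best union: 13/16)
size 2: inputs {2, 3} cover all 16 outcomes, and no lexicographically smaller subset of this size does

Answer: 2, 3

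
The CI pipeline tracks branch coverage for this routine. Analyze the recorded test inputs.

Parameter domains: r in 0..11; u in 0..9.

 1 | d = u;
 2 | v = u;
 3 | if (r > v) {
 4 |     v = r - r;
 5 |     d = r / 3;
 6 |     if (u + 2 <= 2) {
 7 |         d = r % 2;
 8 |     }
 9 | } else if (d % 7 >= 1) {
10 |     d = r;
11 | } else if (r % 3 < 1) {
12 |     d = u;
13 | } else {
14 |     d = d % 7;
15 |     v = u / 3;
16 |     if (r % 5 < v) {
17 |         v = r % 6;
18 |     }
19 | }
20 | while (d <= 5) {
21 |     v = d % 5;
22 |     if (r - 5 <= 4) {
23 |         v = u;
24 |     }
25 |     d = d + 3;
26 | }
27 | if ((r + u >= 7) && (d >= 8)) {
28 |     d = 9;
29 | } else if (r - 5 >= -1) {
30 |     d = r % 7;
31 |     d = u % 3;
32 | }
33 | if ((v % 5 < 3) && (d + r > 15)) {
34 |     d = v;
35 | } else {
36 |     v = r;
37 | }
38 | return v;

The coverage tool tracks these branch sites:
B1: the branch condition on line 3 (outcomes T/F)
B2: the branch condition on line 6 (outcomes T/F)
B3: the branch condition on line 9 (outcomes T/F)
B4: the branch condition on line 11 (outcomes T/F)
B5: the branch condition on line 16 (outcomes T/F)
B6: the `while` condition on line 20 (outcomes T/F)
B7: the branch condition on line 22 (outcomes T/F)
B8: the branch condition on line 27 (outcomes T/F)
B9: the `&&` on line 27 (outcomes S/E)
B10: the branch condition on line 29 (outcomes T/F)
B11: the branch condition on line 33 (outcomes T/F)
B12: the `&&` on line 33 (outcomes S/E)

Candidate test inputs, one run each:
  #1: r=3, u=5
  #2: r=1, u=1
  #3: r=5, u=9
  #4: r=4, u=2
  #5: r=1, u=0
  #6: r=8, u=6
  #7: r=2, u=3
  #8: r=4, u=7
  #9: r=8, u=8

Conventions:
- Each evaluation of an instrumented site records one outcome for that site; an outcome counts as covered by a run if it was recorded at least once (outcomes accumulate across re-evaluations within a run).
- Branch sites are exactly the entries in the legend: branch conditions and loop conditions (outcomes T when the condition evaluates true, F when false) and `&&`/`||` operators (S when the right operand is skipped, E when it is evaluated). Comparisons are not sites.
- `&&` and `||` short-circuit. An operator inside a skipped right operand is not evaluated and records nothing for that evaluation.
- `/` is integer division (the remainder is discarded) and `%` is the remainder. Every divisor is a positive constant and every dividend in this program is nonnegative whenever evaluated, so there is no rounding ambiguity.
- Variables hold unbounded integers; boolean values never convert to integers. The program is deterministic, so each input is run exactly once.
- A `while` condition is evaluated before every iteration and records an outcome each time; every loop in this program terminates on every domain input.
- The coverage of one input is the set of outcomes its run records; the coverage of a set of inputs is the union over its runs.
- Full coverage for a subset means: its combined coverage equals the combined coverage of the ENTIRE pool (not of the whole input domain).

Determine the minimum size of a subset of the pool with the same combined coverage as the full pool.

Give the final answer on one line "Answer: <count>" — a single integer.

run #1 (r=3, u=5) records B1=F, B3=T, B6=T, B6=F, B7=T, B8=F, B9=E, B10=F, B11=F, B12=E
run #2 (r=1, u=1) records B1=F, B3=T, B6=T, B6=F, B7=T, B8=F, B9=S, B10=F, B11=F, B12=E
run #3 (r=5, u=9) records B1=F, B3=T, B6=T, B6=F, B7=T, B8=T, B9=E, B11=F, B12=S
run #4 (r=4, u=2) records B1=T, B2=F, B6=T, B6=F, B7=T, B8=F, B9=S, B10=T, B11=F, B12=E
run #5 (r=1, u=0) records B1=T, B2=T, B6=T, B6=F, B7=T, B8=F, B9=S, B10=F, B11=F, B12=E
run #6 (r=8, u=6) records B1=T, B2=F, B6=T, B6=F, B7=T, B8=T, B9=E, B11=T, B12=E
run #7 (r=2, u=3) records B1=F, B3=T, B6=T, B6=F, B7=T, B8=F, B9=S, B10=F, B11=F, B12=S
run #8 (r=4, u=7) records B1=F, B3=F, B4=F, B5=F, B6=T, B6=F, B7=T, B8=F, B9=E, B10=T, B11=F, B12=E
run #9 (r=8, u=8) records B1=F, B3=T, B6=F, B8=T, B9=E, B11=F, B12=S
union over all inputs: B1=T, B1=F, B2=T, B2=F, B3=T, B3=F, B4=F, B5=F, B6=T, B6=F, B7=T, B8=T, B8=F, B9=S, B9=E, B10=T, B10=F, B11=T, B11=F, B12=S, B12=E (21 outcomes)
no size-1 subset reaches all 21 outcomes (best union: 12/21)
no size-2 subset reaches all 21 outcomes (best union: 16/21)
no size-3 subset reaches all 21 outcomes (best union: 20/21)
at size 4, {3, 5, 6, 8} reaches all 21 outcomes; every lexicographically earlier size-4 subset fails

Answer: 4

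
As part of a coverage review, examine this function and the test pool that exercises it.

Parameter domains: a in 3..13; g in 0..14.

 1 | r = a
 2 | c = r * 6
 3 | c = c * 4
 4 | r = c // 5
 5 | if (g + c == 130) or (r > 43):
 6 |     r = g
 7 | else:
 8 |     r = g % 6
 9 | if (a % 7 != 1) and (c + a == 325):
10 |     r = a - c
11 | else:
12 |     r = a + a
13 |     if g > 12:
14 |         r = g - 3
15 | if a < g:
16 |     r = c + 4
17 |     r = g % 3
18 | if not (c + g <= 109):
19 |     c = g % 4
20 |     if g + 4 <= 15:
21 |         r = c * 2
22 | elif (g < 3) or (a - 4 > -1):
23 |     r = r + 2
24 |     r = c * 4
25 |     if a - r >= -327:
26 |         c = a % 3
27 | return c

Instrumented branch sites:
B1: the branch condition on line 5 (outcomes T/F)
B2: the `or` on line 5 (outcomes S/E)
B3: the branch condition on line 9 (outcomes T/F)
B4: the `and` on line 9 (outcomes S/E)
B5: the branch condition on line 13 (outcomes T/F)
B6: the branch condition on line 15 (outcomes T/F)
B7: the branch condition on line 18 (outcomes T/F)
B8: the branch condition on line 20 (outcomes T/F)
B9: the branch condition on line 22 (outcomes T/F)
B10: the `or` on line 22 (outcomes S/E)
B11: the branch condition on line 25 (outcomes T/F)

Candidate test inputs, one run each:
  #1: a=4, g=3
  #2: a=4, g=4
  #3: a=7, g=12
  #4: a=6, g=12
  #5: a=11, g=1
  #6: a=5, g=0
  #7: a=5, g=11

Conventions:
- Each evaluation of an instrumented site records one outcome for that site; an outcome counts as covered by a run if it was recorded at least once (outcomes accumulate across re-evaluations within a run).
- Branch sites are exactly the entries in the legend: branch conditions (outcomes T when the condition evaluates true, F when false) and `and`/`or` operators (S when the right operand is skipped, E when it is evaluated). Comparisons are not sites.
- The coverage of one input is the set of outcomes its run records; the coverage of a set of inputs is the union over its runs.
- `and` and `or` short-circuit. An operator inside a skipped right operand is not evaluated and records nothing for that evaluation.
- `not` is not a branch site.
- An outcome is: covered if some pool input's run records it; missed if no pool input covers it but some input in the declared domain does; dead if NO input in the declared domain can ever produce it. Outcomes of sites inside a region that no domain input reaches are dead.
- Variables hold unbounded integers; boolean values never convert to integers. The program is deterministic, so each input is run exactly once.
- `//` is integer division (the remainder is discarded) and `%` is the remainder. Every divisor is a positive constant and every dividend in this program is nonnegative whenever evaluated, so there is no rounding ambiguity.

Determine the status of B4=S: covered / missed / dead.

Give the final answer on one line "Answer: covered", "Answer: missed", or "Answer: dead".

no pool input records B4=S
but domain input (a=8, g=0) does record it -> reachable, so missed

Answer: missed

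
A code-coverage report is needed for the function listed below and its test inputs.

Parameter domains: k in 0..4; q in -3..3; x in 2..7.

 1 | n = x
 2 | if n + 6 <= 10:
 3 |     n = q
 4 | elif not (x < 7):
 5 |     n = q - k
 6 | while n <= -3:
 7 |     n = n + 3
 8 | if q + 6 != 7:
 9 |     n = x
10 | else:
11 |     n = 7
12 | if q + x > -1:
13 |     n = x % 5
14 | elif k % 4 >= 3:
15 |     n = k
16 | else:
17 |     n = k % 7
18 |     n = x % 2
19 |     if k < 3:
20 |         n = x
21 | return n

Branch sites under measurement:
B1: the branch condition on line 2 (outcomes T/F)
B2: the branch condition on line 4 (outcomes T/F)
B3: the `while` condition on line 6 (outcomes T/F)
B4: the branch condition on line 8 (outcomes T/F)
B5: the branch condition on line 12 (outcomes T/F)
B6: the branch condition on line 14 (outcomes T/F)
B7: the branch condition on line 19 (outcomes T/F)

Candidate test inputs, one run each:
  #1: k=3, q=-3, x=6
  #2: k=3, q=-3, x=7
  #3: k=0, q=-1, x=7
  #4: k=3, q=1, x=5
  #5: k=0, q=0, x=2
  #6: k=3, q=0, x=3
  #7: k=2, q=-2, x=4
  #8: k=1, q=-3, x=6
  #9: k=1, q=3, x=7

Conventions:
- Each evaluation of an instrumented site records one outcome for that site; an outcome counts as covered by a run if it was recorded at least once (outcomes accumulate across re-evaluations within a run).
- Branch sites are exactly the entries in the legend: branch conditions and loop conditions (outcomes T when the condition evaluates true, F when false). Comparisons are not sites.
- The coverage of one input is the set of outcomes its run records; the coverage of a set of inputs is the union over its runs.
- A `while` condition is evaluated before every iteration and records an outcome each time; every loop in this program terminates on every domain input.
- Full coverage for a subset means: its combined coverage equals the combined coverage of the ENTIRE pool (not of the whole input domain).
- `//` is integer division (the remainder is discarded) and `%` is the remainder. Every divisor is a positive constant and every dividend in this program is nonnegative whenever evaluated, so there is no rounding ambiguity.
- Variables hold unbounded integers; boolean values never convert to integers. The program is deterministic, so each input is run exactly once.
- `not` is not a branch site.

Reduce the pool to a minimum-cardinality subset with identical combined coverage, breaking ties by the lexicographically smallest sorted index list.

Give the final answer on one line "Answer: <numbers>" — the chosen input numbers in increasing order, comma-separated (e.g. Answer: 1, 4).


input #1 (k=3, q=-3, x=6): events B1->F, B2->F, B3->F, B4->T, B5->T; covers B1=F, B2=F, B3=F, B4=T, B5=T
input #2 (k=3, q=-3, x=7): events B1->F, B2->T, B3->T, B3->T, B3->F, B4->T, B5->T; covers B1=F, B2=T, B3=T, B3=F, B4=T, B5=T
input #3 (k=0, q=-1, x=7): events B1->F, B2->T, B3->F, B4->T, B5->T; covers B1=F, B2=T, B3=F, B4=T, B5=T
input #4 (k=3, q=1, x=5): events B1->F, B2->F, B3->F, B4->F, B5->T; covers B1=F, B2=F, B3=F, B4=F, B5=T
input #5 (k=0, q=0, x=2): events B1->T, B3->F, B4->T, B5->T; covers B1=T, B3=F, B4=T, B5=T
input #6 (k=3, q=0, x=3): events B1->T, B3->F, B4->T, B5->T; covers B1=T, B3=F, B4=T, B5=T
input #7 (k=2, q=-2, x=4): events B1->T, B3->F, B4->T, B5->T; covers B1=T, B3=F, B4=T, B5=T
input #8 (k=1, q=-3, x=6): events B1->F, B2->F, B3->F, B4->T, B5->T; covers B1=F, B2=F, B3=F, B4=T, B5=T
input #9 (k=1, q=3, x=7): events B1->F, B2->T, B3->F, B4->T, B5->T; covers B1=F, B2=T, B3=F, B4=T, B5=T
together the pool reaches 9 outcomes: B1=T, B1=F, B2=T, B2=F, B3=T, B3=F, B4=T, B4=F, B5=T
no size-1 subset reaches all 9 outcomes (best union: 6/9)
no size-2 subset reaches all 9 outcomes (best union: 8/9)
the canonical winner is {2, 4, 5}: size 3, full 9-outcome coverage, earliest index list among size-3 covers
Answer: 2, 4, 5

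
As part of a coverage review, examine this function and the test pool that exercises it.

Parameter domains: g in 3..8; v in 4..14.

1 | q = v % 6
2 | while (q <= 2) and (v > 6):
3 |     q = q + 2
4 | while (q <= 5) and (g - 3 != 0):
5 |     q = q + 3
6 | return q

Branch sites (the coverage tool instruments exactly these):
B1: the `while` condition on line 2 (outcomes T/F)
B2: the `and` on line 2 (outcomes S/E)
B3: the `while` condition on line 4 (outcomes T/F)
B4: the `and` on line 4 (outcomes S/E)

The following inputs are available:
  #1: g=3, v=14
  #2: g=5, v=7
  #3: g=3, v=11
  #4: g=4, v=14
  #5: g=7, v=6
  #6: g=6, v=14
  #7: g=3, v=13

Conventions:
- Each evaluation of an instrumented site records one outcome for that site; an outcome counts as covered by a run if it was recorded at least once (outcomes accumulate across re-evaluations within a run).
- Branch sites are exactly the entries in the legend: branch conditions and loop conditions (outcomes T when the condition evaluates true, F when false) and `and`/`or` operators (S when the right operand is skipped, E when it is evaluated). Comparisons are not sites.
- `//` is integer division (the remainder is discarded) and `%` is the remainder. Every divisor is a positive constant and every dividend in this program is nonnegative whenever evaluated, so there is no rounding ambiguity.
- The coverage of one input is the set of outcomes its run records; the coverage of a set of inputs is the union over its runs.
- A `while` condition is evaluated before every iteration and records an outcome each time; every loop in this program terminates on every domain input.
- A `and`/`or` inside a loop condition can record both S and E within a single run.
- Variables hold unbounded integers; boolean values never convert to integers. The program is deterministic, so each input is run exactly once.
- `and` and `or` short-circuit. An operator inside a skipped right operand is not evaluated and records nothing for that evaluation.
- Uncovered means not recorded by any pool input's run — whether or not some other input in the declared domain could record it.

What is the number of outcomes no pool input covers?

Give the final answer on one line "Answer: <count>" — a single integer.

#1 (g=3, v=14) -> covered: B1=T, B1=F, B2=S, B2=E, B3=F, B4=E
#2 (g=5, v=7) -> covered: B1=T, B1=F, B2=S, B2=E, B3=T, B3=F, B4=S, B4=E
#3 (g=3, v=11) -> covered: B1=F, B2=S, B3=F, B4=E
#4 (g=4, v=14) -> covered: B1=T, B1=F, B2=S, B2=E, B3=T, B3=F, B4=S, B4=E
#5 (g=7, v=6) -> covered: B1=F, B2=E, B3=T, B3=F, B4=S, B4=E
#6 (g=6, v=14) -> covered: B1=T, B1=F, B2=S, B2=E, B3=T, B3=F, B4=S, B4=E
#7 (g=3, v=13) -> covered: B1=T, B1=F, B2=S, B2=E, B3=F, B4=E
union over the pool: B1=T, B1=F, B2=S, B2=E, B3=T, B3=F, B4=S, B4=E
uncovered (0 of 8): none

Answer: 0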